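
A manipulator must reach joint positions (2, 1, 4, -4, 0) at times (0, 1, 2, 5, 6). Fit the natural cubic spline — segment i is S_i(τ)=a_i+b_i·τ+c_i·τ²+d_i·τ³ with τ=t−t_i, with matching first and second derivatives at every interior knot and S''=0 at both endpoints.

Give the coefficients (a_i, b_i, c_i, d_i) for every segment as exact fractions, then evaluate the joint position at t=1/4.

Δ: Δ0=-1, Δ1=3, Δ2=-8/3, Δ3=4
row 1: diag=4, rhs=24; c'=1/4, d'=6
row 2: denom=8−1·1/4=31/4; d'=(-34−1·6)/(31/4)=-160/31
row 3: denom=8−3·12/31=212/31; d'=(40−3·-160/31)/(212/31)=430/53
back: M3=430/53
back: M2=-160/31−12/31·430/53=-440/53
back: M1=6−1/4·-440/53=428/53
M: M0=0, M1=428/53, M2=-440/53, M3=430/53, M4=0
seg 0: a=2, c=M0/2=0, d=(M1−M0)/(6·1)=214/159, b=Δ0−h0·(2M0+M1)/6=-373/159
seg 1: a=1, c=M1/2=214/53, d=(M2−M1)/(6·1)=-434/159, b=Δ1−h1·(2M1+M2)/6=269/159
seg 2: a=4, c=M2/2=-220/53, d=(M3−M2)/(6·3)=145/159, b=Δ2−h2·(2M2+M3)/6=251/159
seg 3: a=-4, c=M3/2=215/53, d=(M4−M3)/(6·1)=-215/159, b=Δ3−h3·(2M3+M4)/6=206/159
t_q=1/4 → seg 0, τ=1/4; S=2+-373/159·τ+0·τ²+214/159·τ³=2433/1696

  seg 0: a=2 b=-373/159 c=0 d=214/159
  seg 1: a=1 b=269/159 c=214/53 d=-434/159
  seg 2: a=4 b=251/159 c=-220/53 d=145/159
  seg 3: a=-4 b=206/159 c=215/53 d=-215/159
S(1/4) = 2433/1696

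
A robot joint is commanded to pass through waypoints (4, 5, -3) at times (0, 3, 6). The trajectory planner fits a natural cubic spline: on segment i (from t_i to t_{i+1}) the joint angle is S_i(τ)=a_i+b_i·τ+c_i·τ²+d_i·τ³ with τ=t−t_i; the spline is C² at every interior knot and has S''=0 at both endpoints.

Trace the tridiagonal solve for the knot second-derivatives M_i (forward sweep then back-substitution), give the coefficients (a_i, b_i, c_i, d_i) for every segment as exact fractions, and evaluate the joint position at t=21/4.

Δ: Δ0=1/3, Δ1=-8/3
row 1: diag=12, rhs=-18; c'=1/4, d'=-3/2
back: M1=-3/2
M: M0=0, M1=-3/2, M2=0
seg 0: a=4, c=M0/2=0, d=(M1−M0)/(6·3)=-1/12, b=Δ0−h0·(2M0+M1)/6=13/12
seg 1: a=5, c=M1/2=-3/4, d=(M2−M1)/(6·3)=1/12, b=Δ1−h1·(2M1+M2)/6=-7/6
t_q=21/4 → seg 1, τ=9/4; S=5+-7/6·τ+-3/4·τ²+1/12·τ³=-121/256

  seg 0: a=4 b=13/12 c=0 d=-1/12
  seg 1: a=5 b=-7/6 c=-3/4 d=1/12
S(21/4) = -121/256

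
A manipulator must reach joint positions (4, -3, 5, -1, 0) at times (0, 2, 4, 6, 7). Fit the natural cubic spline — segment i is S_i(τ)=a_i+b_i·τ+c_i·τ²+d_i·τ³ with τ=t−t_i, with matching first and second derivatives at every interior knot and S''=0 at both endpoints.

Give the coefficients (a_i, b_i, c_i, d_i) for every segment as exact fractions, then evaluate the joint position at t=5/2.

  seg 0: a=4 b=-251/41 c=0 d=215/328
  seg 1: a=-3 b=143/82 c=645/164 d=-115/82
  seg 2: a=5 b=53/82 c=-735/164 d=109/82
  seg 3: a=-1 b=-109/82 c=573/164 d=-191/164
S(5/2) = -433/328

Δ: Δ0=-7/2, Δ1=4, Δ2=-3, Δ3=1
row 1: diag=8, rhs=45; c'=1/4, d'=45/8
row 2: denom=8−2·1/4=15/2; d'=(-42−2·45/8)/(15/2)=-71/10
row 3: denom=6−2·4/15=82/15; d'=(24−2·-71/10)/(82/15)=573/82
back: M3=573/82
back: M2=-71/10−4/15·573/82=-735/82
back: M1=45/8−1/4·-735/82=645/82
M: M0=0, M1=645/82, M2=-735/82, M3=573/82, M4=0
seg 0: a=4, c=M0/2=0, d=(M1−M0)/(6·2)=215/328, b=Δ0−h0·(2M0+M1)/6=-251/41
seg 1: a=-3, c=M1/2=645/164, d=(M2−M1)/(6·2)=-115/82, b=Δ1−h1·(2M1+M2)/6=143/82
seg 2: a=5, c=M2/2=-735/164, d=(M3−M2)/(6·2)=109/82, b=Δ2−h2·(2M2+M3)/6=53/82
seg 3: a=-1, c=M3/2=573/164, d=(M4−M3)/(6·1)=-191/164, b=Δ3−h3·(2M3+M4)/6=-109/82
t_q=5/2 → seg 1, τ=1/2; S=-3+143/82·τ+645/164·τ²+-115/82·τ³=-433/328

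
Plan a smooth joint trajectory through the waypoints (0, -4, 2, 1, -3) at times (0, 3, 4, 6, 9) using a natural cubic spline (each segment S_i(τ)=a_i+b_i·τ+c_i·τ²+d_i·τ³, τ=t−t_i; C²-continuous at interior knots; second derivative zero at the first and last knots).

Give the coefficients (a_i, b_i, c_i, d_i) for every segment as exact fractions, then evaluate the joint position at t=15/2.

  seg 0: a=0 b=-1003/219 c=0 d=79/219
  seg 1: a=-4 b=1130/219 c=237/73 d=-527/219
  seg 2: a=2 b=971/219 c=-290/73 d=1319/1752
  seg 3: a=1 b=-1061/438 c=159/292 d=-53/876
S(15/2) = -3767/2336

Δ: Δ0=-4/3, Δ1=6, Δ2=-1/2, Δ3=-4/3
row 1: diag=8, rhs=44; c'=1/8, d'=11/2
row 2: denom=6−1·1/8=47/8; d'=(-39−1·11/2)/(47/8)=-356/47
row 3: denom=10−2·16/47=438/47; d'=(-5−2·-356/47)/(438/47)=159/146
back: M3=159/146
back: M2=-356/47−16/47·159/146=-580/73
back: M1=11/2−1/8·-580/73=474/73
M: M0=0, M1=474/73, M2=-580/73, M3=159/146, M4=0
seg 0: a=0, c=M0/2=0, d=(M1−M0)/(6·3)=79/219, b=Δ0−h0·(2M0+M1)/6=-1003/219
seg 1: a=-4, c=M1/2=237/73, d=(M2−M1)/(6·1)=-527/219, b=Δ1−h1·(2M1+M2)/6=1130/219
seg 2: a=2, c=M2/2=-290/73, d=(M3−M2)/(6·2)=1319/1752, b=Δ2−h2·(2M2+M3)/6=971/219
seg 3: a=1, c=M3/2=159/292, d=(M4−M3)/(6·3)=-53/876, b=Δ3−h3·(2M3+M4)/6=-1061/438
t_q=15/2 → seg 3, τ=3/2; S=1+-1061/438·τ+159/292·τ²+-53/876·τ³=-3767/2336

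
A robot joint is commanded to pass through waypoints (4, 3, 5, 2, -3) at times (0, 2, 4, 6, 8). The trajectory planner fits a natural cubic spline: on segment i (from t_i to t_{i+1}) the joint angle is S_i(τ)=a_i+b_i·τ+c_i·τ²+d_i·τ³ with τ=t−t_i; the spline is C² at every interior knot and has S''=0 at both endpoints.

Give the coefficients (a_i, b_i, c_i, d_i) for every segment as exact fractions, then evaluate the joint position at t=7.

Δ: Δ0=-1/2, Δ1=1, Δ2=-3/2, Δ3=-5/2
row 1: diag=8, rhs=9; c'=1/4, d'=9/8
row 2: denom=8−2·1/4=15/2; d'=(-15−2·9/8)/(15/2)=-23/10
row 3: denom=8−2·4/15=112/15; d'=(-6−2·-23/10)/(112/15)=-3/16
back: M3=-3/16
back: M2=-23/10−4/15·-3/16=-9/4
back: M1=9/8−1/4·-9/4=27/16
M: M0=0, M1=27/16, M2=-9/4, M3=-3/16, M4=0
seg 0: a=4, c=M0/2=0, d=(M1−M0)/(6·2)=9/64, b=Δ0−h0·(2M0+M1)/6=-17/16
seg 1: a=3, c=M1/2=27/32, d=(M2−M1)/(6·2)=-21/64, b=Δ1−h1·(2M1+M2)/6=5/8
seg 2: a=5, c=M2/2=-9/8, d=(M3−M2)/(6·2)=11/64, b=Δ2−h2·(2M2+M3)/6=1/16
seg 3: a=2, c=M3/2=-3/32, d=(M4−M3)/(6·2)=1/64, b=Δ3−h3·(2M3+M4)/6=-19/8
t_q=7 → seg 3, τ=1; S=2+-19/8·τ+-3/32·τ²+1/64·τ³=-29/64

  seg 0: a=4 b=-17/16 c=0 d=9/64
  seg 1: a=3 b=5/8 c=27/32 d=-21/64
  seg 2: a=5 b=1/16 c=-9/8 d=11/64
  seg 3: a=2 b=-19/8 c=-3/32 d=1/64
S(7) = -29/64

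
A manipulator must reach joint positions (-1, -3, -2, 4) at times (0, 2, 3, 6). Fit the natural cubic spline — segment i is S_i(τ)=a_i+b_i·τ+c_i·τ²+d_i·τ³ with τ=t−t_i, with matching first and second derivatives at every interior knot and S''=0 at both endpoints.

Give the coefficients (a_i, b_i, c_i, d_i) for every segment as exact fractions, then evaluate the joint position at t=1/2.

Δ: Δ0=-1, Δ1=1, Δ2=2
row 1: diag=6, rhs=12; c'=1/6, d'=2
row 2: denom=8−1·1/6=47/6; d'=(6−1·2)/(47/6)=24/47
back: M2=24/47
back: M1=2−1/6·24/47=90/47
M: M0=0, M1=90/47, M2=24/47, M3=0
seg 0: a=-1, c=M0/2=0, d=(M1−M0)/(6·2)=15/94, b=Δ0−h0·(2M0+M1)/6=-77/47
seg 1: a=-3, c=M1/2=45/47, d=(M2−M1)/(6·1)=-11/47, b=Δ1−h1·(2M1+M2)/6=13/47
seg 2: a=-2, c=M2/2=12/47, d=(M3−M2)/(6·3)=-4/141, b=Δ2−h2·(2M2+M3)/6=70/47
t_q=1/2 → seg 0, τ=1/2; S=-1+-77/47·τ+0·τ²+15/94·τ³=-1353/752

  seg 0: a=-1 b=-77/47 c=0 d=15/94
  seg 1: a=-3 b=13/47 c=45/47 d=-11/47
  seg 2: a=-2 b=70/47 c=12/47 d=-4/141
S(1/2) = -1353/752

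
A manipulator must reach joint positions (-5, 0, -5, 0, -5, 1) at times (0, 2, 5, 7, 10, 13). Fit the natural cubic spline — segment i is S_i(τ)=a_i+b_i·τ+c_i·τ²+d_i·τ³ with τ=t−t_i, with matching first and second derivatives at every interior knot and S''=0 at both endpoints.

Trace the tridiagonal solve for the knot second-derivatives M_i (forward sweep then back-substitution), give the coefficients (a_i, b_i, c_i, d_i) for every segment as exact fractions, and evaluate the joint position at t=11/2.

Δ: Δ0=5/2, Δ1=-5/3, Δ2=5/2, Δ3=-5/3, Δ4=2
row 1: diag=10, rhs=-25; c'=3/10, d'=-5/2
row 2: denom=10−3·3/10=91/10; d'=(25−3·-5/2)/(91/10)=25/7
row 3: denom=10−2·20/91=870/91; d'=(-25−2·25/7)/(870/91)=-195/58
row 4: denom=12−3·91/290=3207/290; d'=(22−3·-195/58)/(3207/290)=9305/3207
back: M4=9305/3207
back: M3=-195/58−91/290·9305/3207=-13702/3207
back: M2=25/7−20/91·-13702/3207=14465/3207
back: M1=-5/2−3/10·14465/3207=-4119/1069
M: M0=0, M1=-4119/1069, M2=14465/3207, M3=-13702/3207, M4=9305/3207, M5=0
seg 0: a=-5, c=M0/2=0, d=(M1−M0)/(6·2)=-1373/4276, b=Δ0−h0·(2M0+M1)/6=8091/2138
seg 1: a=0, c=M1/2=-4119/2138, d=(M2−M1)/(6·3)=13411/28863, b=Δ1−h1·(2M1+M2)/6=-147/2138
seg 2: a=-5, c=M2/2=14465/6414, d=(M3−M2)/(6·2)=-9389/12828, b=Δ2−h2·(2M2+M3)/6=1961/2138
seg 3: a=0, c=M3/2=-6851/3207, d=(M4−M3)/(6·3)=7669/19242, b=Δ3−h3·(2M3+M4)/6=7409/6414
seg 4: a=-5, c=M4/2=9305/6414, d=(M5−M4)/(6·3)=-9305/57726, b=Δ4−h4·(2M4+M5)/6=-2891/3207
t_q=11/2 → seg 2, τ=1/2; S=-5+1961/2138·τ+14465/6414·τ²+-9389/12828·τ³=-139195/34208

  seg 0: a=-5 b=8091/2138 c=0 d=-1373/4276
  seg 1: a=0 b=-147/2138 c=-4119/2138 d=13411/28863
  seg 2: a=-5 b=1961/2138 c=14465/6414 d=-9389/12828
  seg 3: a=0 b=7409/6414 c=-6851/3207 d=7669/19242
  seg 4: a=-5 b=-2891/3207 c=9305/6414 d=-9305/57726
S(11/2) = -139195/34208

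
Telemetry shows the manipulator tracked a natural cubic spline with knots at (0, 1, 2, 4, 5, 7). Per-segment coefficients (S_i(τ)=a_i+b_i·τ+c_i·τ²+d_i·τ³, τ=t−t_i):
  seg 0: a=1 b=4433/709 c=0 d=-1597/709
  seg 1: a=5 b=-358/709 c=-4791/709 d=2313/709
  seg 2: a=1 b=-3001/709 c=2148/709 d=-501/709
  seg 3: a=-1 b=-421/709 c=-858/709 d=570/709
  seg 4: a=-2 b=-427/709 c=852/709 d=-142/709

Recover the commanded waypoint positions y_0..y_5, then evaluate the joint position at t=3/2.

y_0=1 y_1=5 y_2=1 y_3=-1 y_4=-2 y_5=0
S(3/2) = 19659/5672

y_0 = S_0(0) = a_0 = 1
y_1 = S_1(0) = a_1 = 5
y_2 = S_2(0) = a_2 = 1
y_3 = S_3(0) = a_3 = -1
y_4 = S_4(0) = a_4 = -2
y_5 = S_4(2) = 0
t_q=3/2 is in segment 1 (τ=1/2); S_1(τ)=19659/5672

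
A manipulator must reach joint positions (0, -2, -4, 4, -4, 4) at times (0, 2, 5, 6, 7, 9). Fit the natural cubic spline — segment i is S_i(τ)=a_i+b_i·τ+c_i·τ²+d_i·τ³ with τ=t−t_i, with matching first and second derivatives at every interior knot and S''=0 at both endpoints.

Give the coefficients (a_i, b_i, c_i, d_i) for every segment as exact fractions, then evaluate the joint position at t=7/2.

  seg 0: a=0 b=457/4719 c=0 d=-1294/4719
  seg 1: a=-2 b=-15071/4719 c=-2588/1573 d=301/363
  seg 2: a=-4 b=43996/4719 c=9151/1573 d=-33697/4719
  seg 3: a=4 b=-199/429 c=-24546/1573 d=38075/4719
  seg 4: a=-4 b=-35240/4719 c=13529/1573 d=-13529/9438
S(7/2) = -96819/12584

Δ: Δ0=-1, Δ1=-2/3, Δ2=8, Δ3=-8, Δ4=4
row 1: diag=10, rhs=2; c'=3/10, d'=1/5
row 2: denom=8−3·3/10=71/10; d'=(52−3·1/5)/(71/10)=514/71
row 3: denom=4−1·10/71=274/71; d'=(-96−1·514/71)/(274/71)=-3665/137
row 4: denom=6−1·71/274=1573/274; d'=(72−1·-3665/137)/(1573/274)=27058/1573
back: M4=27058/1573
back: M3=-3665/137−71/274·27058/1573=-49092/1573
back: M2=514/71−10/71·-49092/1573=18302/1573
back: M1=1/5−3/10·18302/1573=-5176/1573
M: M0=0, M1=-5176/1573, M2=18302/1573, M3=-49092/1573, M4=27058/1573, M5=0
seg 0: a=0, c=M0/2=0, d=(M1−M0)/(6·2)=-1294/4719, b=Δ0−h0·(2M0+M1)/6=457/4719
seg 1: a=-2, c=M1/2=-2588/1573, d=(M2−M1)/(6·3)=301/363, b=Δ1−h1·(2M1+M2)/6=-15071/4719
seg 2: a=-4, c=M2/2=9151/1573, d=(M3−M2)/(6·1)=-33697/4719, b=Δ2−h2·(2M2+M3)/6=43996/4719
seg 3: a=4, c=M3/2=-24546/1573, d=(M4−M3)/(6·1)=38075/4719, b=Δ3−h3·(2M3+M4)/6=-199/429
seg 4: a=-4, c=M4/2=13529/1573, d=(M5−M4)/(6·2)=-13529/9438, b=Δ4−h4·(2M4+M5)/6=-35240/4719
t_q=7/2 → seg 1, τ=3/2; S=-2+-15071/4719·τ+-2588/1573·τ²+301/363·τ³=-96819/12584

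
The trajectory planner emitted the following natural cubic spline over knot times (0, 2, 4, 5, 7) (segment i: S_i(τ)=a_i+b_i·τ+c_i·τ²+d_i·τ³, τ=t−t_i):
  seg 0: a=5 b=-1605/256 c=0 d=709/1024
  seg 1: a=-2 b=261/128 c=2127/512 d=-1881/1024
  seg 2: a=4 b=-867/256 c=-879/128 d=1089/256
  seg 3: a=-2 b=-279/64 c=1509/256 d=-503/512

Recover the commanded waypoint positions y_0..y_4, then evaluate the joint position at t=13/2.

y_0 = S_0(0) = a_0 = 5
y_1 = S_1(0) = a_1 = -2
y_2 = S_2(0) = a_2 = 4
y_3 = S_3(0) = a_3 = -2
y_4 = S_3(2) = 5
t_q=13/2 is in segment 3 (τ=3/2); S_3(τ)=5767/4096

y_0=5 y_1=-2 y_2=4 y_3=-2 y_4=5
S(13/2) = 5767/4096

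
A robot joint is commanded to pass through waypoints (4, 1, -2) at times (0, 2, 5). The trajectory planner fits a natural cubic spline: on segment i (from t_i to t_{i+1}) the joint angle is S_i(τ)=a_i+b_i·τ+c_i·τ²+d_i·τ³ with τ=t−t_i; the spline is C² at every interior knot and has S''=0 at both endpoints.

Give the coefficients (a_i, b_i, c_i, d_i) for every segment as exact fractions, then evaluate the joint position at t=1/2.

  seg 0: a=4 b=-8/5 c=0 d=1/40
  seg 1: a=1 b=-13/10 c=3/20 d=-1/60
S(1/2) = 205/64

Δ: Δ0=-3/2, Δ1=-1
row 1: diag=10, rhs=3; c'=3/10, d'=3/10
back: M1=3/10
M: M0=0, M1=3/10, M2=0
seg 0: a=4, c=M0/2=0, d=(M1−M0)/(6·2)=1/40, b=Δ0−h0·(2M0+M1)/6=-8/5
seg 1: a=1, c=M1/2=3/20, d=(M2−M1)/(6·3)=-1/60, b=Δ1−h1·(2M1+M2)/6=-13/10
t_q=1/2 → seg 0, τ=1/2; S=4+-8/5·τ+0·τ²+1/40·τ³=205/64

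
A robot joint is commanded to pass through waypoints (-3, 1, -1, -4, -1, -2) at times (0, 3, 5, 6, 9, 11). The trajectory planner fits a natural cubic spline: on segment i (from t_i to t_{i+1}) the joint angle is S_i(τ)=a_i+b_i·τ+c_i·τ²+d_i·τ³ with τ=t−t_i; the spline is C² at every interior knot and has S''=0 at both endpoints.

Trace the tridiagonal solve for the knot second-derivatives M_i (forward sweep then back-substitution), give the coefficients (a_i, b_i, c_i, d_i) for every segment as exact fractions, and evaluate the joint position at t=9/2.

  seg 0: a=-3 b=6961/3876 c=0 d=-1793/34884
  seg 1: a=1 b=791/1938 c=-1793/3876 d=-39/323
  seg 2: a=-1 b=-5603/1938 c=-4601/3876 d=1393/1292
  seg 3: a=-4 b=-463/228 c=1984/969 d=-12061/34884
  seg 4: a=-1 b=1781/1938 c=-1375/1292 d=1375/7752
S(9/2) = 847/5168

Δ: Δ0=4/3, Δ1=-1, Δ2=-3, Δ3=1, Δ4=-1/2
row 1: diag=10, rhs=-14; c'=1/5, d'=-7/5
row 2: denom=6−2·1/5=28/5; d'=(-12−2·-7/5)/(28/5)=-23/14
row 3: denom=8−1·5/28=219/28; d'=(24−1·-23/14)/(219/28)=718/219
row 4: denom=10−3·28/73=646/73; d'=(-9−3·718/219)/(646/73)=-1375/646
back: M4=-1375/646
back: M3=718/219−28/73·-1375/646=3968/969
back: M2=-23/14−5/28·3968/969=-4601/1938
back: M1=-7/5−1/5·-4601/1938=-1793/1938
M: M0=0, M1=-1793/1938, M2=-4601/1938, M3=3968/969, M4=-1375/646, M5=0
seg 0: a=-3, c=M0/2=0, d=(M1−M0)/(6·3)=-1793/34884, b=Δ0−h0·(2M0+M1)/6=6961/3876
seg 1: a=1, c=M1/2=-1793/3876, d=(M2−M1)/(6·2)=-39/323, b=Δ1−h1·(2M1+M2)/6=791/1938
seg 2: a=-1, c=M2/2=-4601/3876, d=(M3−M2)/(6·1)=1393/1292, b=Δ2−h2·(2M2+M3)/6=-5603/1938
seg 3: a=-4, c=M3/2=1984/969, d=(M4−M3)/(6·3)=-12061/34884, b=Δ3−h3·(2M3+M4)/6=-463/228
seg 4: a=-1, c=M4/2=-1375/1292, d=(M5−M4)/(6·2)=1375/7752, b=Δ4−h4·(2M4+M5)/6=1781/1938
t_q=9/2 → seg 1, τ=3/2; S=1+791/1938·τ+-1793/3876·τ²+-39/323·τ³=847/5168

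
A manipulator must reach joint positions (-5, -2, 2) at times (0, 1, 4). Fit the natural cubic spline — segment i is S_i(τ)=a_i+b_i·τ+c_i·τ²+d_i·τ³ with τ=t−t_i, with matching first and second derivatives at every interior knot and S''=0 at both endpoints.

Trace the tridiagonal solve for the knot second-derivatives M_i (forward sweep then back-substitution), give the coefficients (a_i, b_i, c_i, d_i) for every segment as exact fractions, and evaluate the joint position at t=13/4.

Δ: Δ0=3, Δ1=4/3
row 1: diag=8, rhs=-10; c'=3/8, d'=-5/4
back: M1=-5/4
M: M0=0, M1=-5/4, M2=0
seg 0: a=-5, c=M0/2=0, d=(M1−M0)/(6·1)=-5/24, b=Δ0−h0·(2M0+M1)/6=77/24
seg 1: a=-2, c=M1/2=-5/8, d=(M2−M1)/(6·3)=5/72, b=Δ1−h1·(2M1+M2)/6=31/12
t_q=13/4 → seg 1, τ=9/4; S=-2+31/12·τ+-5/8·τ²+5/72·τ³=737/512

  seg 0: a=-5 b=77/24 c=0 d=-5/24
  seg 1: a=-2 b=31/12 c=-5/8 d=5/72
S(13/4) = 737/512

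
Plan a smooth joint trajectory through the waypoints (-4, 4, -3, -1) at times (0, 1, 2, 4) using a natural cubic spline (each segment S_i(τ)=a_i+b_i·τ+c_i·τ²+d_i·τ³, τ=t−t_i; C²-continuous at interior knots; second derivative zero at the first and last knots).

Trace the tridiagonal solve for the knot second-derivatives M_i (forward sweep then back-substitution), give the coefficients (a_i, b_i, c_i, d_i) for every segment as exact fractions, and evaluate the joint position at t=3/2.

Δ: Δ0=8, Δ1=-7, Δ2=1
row 1: diag=4, rhs=-90; c'=1/4, d'=-45/2
row 2: denom=6−1·1/4=23/4; d'=(48−1·-45/2)/(23/4)=282/23
back: M2=282/23
back: M1=-45/2−1/4·282/23=-588/23
M: M0=0, M1=-588/23, M2=282/23, M3=0
seg 0: a=-4, c=M0/2=0, d=(M1−M0)/(6·1)=-98/23, b=Δ0−h0·(2M0+M1)/6=282/23
seg 1: a=4, c=M1/2=-294/23, d=(M2−M1)/(6·1)=145/23, b=Δ1−h1·(2M1+M2)/6=-12/23
seg 2: a=-3, c=M2/2=141/23, d=(M3−M2)/(6·2)=-47/46, b=Δ2−h2·(2M2+M3)/6=-165/23
t_q=3/2 → seg 1, τ=1/2; S=4+-12/23·τ+-294/23·τ²+145/23·τ³=245/184

  seg 0: a=-4 b=282/23 c=0 d=-98/23
  seg 1: a=4 b=-12/23 c=-294/23 d=145/23
  seg 2: a=-3 b=-165/23 c=141/23 d=-47/46
S(3/2) = 245/184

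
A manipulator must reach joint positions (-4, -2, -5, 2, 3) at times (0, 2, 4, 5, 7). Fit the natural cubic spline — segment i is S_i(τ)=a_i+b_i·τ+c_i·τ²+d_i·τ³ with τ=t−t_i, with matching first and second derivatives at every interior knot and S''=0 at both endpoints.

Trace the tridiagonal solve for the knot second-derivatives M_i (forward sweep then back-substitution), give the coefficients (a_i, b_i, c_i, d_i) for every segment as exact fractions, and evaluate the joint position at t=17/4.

Δ: Δ0=1, Δ1=-3/2, Δ2=7, Δ3=1/2
row 1: diag=8, rhs=-15; c'=1/4, d'=-15/8
row 2: denom=6−2·1/4=11/2; d'=(51−2·-15/8)/(11/2)=219/22
row 3: denom=6−1·2/11=64/11; d'=(-39−1·219/22)/(64/11)=-1077/128
back: M3=-1077/128
back: M2=219/22−2/11·-1077/128=735/64
back: M1=-15/8−1/4·735/64=-1215/256
M: M0=0, M1=-1215/256, M2=735/64, M3=-1077/128, M4=0
seg 0: a=-4, c=M0/2=0, d=(M1−M0)/(6·2)=-405/1024, b=Δ0−h0·(2M0+M1)/6=661/256
seg 1: a=-2, c=M1/2=-1215/512, d=(M2−M1)/(6·2)=1385/1024, b=Δ1−h1·(2M1+M2)/6=-277/128
seg 2: a=-5, c=M2/2=735/128, d=(M3−M2)/(6·1)=-849/256, b=Δ2−h2·(2M2+M3)/6=1171/256
seg 3: a=2, c=M3/2=-1077/256, d=(M4−M3)/(6·2)=359/512, b=Δ3−h3·(2M3+M4)/6=391/64
t_q=17/4 → seg 2, τ=1/4; S=-5+1171/256·τ+735/128·τ²+-849/256·τ³=-58153/16384

  seg 0: a=-4 b=661/256 c=0 d=-405/1024
  seg 1: a=-2 b=-277/128 c=-1215/512 d=1385/1024
  seg 2: a=-5 b=1171/256 c=735/128 d=-849/256
  seg 3: a=2 b=391/64 c=-1077/256 d=359/512
S(17/4) = -58153/16384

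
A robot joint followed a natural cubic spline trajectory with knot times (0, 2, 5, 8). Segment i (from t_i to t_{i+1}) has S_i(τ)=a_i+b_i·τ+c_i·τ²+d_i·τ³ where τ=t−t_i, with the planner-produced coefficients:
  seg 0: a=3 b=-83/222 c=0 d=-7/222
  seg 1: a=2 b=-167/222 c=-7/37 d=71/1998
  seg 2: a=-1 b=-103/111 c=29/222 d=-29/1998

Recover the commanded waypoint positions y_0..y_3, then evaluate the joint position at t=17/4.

y_0=3 y_1=2 y_2=-1 y_3=-3
S(17/4) = -1163/4736

y_0 = S_0(0) = a_0 = 3
y_1 = S_1(0) = a_1 = 2
y_2 = S_2(0) = a_2 = -1
y_3 = S_2(3) = -3
t_q=17/4 is in segment 1 (τ=9/4); S_1(τ)=-1163/4736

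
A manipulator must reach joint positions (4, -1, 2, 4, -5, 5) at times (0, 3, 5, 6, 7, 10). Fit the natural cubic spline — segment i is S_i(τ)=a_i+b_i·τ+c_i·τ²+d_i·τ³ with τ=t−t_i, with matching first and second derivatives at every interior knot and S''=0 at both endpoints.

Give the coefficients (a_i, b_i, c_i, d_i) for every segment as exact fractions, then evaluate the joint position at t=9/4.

  seg 0: a=4 b=-313/138 c=0 d=83/1242
  seg 1: a=-1 b=-32/69 c=83/138 d=35/184
  seg 2: a=2 b=583/138 c=481/276 d=-365/92
  seg 3: a=4 b=-1157/276 c=-701/69 d=1477/276
  seg 4: a=-5 b=-389/46 c=1627/276 d=-1627/2484
S(9/4) = -1007/2944

Δ: Δ0=-5/3, Δ1=3/2, Δ2=2, Δ3=-9, Δ4=10/3
row 1: diag=10, rhs=19; c'=1/5, d'=19/10
row 2: denom=6−2·1/5=28/5; d'=(3−2·19/10)/(28/5)=-1/7
row 3: denom=4−1·5/28=107/28; d'=(-66−1·-1/7)/(107/28)=-1844/107
row 4: denom=8−1·28/107=828/107; d'=(74−1·-1844/107)/(828/107)=1627/138
back: M4=1627/138
back: M3=-1844/107−28/107·1627/138=-1402/69
back: M2=-1/7−5/28·-1402/69=481/138
back: M1=19/10−1/5·481/138=83/69
M: M0=0, M1=83/69, M2=481/138, M3=-1402/69, M4=1627/138, M5=0
seg 0: a=4, c=M0/2=0, d=(M1−M0)/(6·3)=83/1242, b=Δ0−h0·(2M0+M1)/6=-313/138
seg 1: a=-1, c=M1/2=83/138, d=(M2−M1)/(6·2)=35/184, b=Δ1−h1·(2M1+M2)/6=-32/69
seg 2: a=2, c=M2/2=481/276, d=(M3−M2)/(6·1)=-365/92, b=Δ2−h2·(2M2+M3)/6=583/138
seg 3: a=4, c=M3/2=-701/69, d=(M4−M3)/(6·1)=1477/276, b=Δ3−h3·(2M3+M4)/6=-1157/276
seg 4: a=-5, c=M4/2=1627/276, d=(M5−M4)/(6·3)=-1627/2484, b=Δ4−h4·(2M4+M5)/6=-389/46
t_q=9/4 → seg 0, τ=9/4; S=4+-313/138·τ+0·τ²+83/1242·τ³=-1007/2944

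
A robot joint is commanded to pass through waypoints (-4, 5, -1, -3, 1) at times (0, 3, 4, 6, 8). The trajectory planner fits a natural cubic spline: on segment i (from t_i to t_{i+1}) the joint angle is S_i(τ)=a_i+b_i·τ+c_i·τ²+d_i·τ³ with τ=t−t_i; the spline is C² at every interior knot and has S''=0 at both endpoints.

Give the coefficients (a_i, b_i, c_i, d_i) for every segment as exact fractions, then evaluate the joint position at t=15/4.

Δ: Δ0=3, Δ1=-6, Δ2=-1, Δ3=2
row 1: diag=8, rhs=-54; c'=1/8, d'=-27/4
row 2: denom=6−1·1/8=47/8; d'=(30−1·-27/4)/(47/8)=294/47
row 3: denom=8−2·16/47=344/47; d'=(18−2·294/47)/(344/47)=3/4
back: M3=3/4
back: M2=294/47−16/47·3/4=6
back: M1=-27/4−1/8·6=-15/2
M: M0=0, M1=-15/2, M2=6, M3=3/4, M4=0
seg 0: a=-4, c=M0/2=0, d=(M1−M0)/(6·3)=-5/12, b=Δ0−h0·(2M0+M1)/6=27/4
seg 1: a=5, c=M1/2=-15/4, d=(M2−M1)/(6·1)=9/4, b=Δ1−h1·(2M1+M2)/6=-9/2
seg 2: a=-1, c=M2/2=3, d=(M3−M2)/(6·2)=-7/16, b=Δ2−h2·(2M2+M3)/6=-21/4
seg 3: a=-3, c=M3/2=3/8, d=(M4−M3)/(6·2)=-1/16, b=Δ3−h3·(2M3+M4)/6=3/2
t_q=15/4 → seg 1, τ=3/4; S=5+-9/2·τ+-15/4·τ²+9/4·τ³=119/256

  seg 0: a=-4 b=27/4 c=0 d=-5/12
  seg 1: a=5 b=-9/2 c=-15/4 d=9/4
  seg 2: a=-1 b=-21/4 c=3 d=-7/16
  seg 3: a=-3 b=3/2 c=3/8 d=-1/16
S(15/4) = 119/256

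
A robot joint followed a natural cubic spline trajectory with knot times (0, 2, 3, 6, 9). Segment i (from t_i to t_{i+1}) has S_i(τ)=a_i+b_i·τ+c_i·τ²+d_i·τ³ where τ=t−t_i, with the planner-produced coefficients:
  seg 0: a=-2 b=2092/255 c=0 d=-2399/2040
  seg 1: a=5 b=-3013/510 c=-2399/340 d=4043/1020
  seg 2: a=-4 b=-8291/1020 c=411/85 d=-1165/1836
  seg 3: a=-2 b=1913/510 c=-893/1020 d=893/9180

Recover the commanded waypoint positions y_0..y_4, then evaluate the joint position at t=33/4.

y_0 = S_0(0) = a_0 = -2
y_1 = S_1(0) = a_1 = 5
y_2 = S_2(0) = a_2 = -4
y_3 = S_3(0) = a_3 = -2
y_4 = S_3(3) = 4
t_q=33/4 is in segment 3 (τ=9/4); S_3(τ)=13559/4352

y_0=-2 y_1=5 y_2=-4 y_3=-2 y_4=4
S(33/4) = 13559/4352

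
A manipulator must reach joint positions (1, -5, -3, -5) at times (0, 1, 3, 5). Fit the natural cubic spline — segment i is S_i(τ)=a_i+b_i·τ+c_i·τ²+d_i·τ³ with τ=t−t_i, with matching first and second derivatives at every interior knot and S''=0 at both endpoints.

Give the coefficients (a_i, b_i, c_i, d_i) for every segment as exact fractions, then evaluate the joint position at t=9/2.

  seg 0: a=1 b=-81/11 c=0 d=15/11
  seg 1: a=-5 b=-36/11 c=45/11 d=-43/44
  seg 2: a=-3 b=15/11 c=-39/22 d=13/44
S(9/2) = -1389/352

Δ: Δ0=-6, Δ1=1, Δ2=-1
row 1: diag=6, rhs=42; c'=1/3, d'=7
row 2: denom=8−2·1/3=22/3; d'=(-12−2·7)/(22/3)=-39/11
back: M2=-39/11
back: M1=7−1/3·-39/11=90/11
M: M0=0, M1=90/11, M2=-39/11, M3=0
seg 0: a=1, c=M0/2=0, d=(M1−M0)/(6·1)=15/11, b=Δ0−h0·(2M0+M1)/6=-81/11
seg 1: a=-5, c=M1/2=45/11, d=(M2−M1)/(6·2)=-43/44, b=Δ1−h1·(2M1+M2)/6=-36/11
seg 2: a=-3, c=M2/2=-39/22, d=(M3−M2)/(6·2)=13/44, b=Δ2−h2·(2M2+M3)/6=15/11
t_q=9/2 → seg 2, τ=3/2; S=-3+15/11·τ+-39/22·τ²+13/44·τ³=-1389/352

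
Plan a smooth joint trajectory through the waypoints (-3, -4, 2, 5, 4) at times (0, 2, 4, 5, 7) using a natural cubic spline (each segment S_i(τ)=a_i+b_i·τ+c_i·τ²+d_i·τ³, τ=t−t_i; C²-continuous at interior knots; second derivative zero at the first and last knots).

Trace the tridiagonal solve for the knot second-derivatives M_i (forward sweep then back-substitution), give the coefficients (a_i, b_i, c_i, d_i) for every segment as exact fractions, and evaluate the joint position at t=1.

  seg 0: a=-3 b=-359/256 c=0 d=231/1024
  seg 1: a=-4 b=167/128 c=693/512 d=-259/1024
  seg 2: a=2 b=943/256 c=-21/128 d=-133/256
  seg 3: a=5 b=115/64 c=-441/256 d=147/512
S(1) = -4277/1024

Δ: Δ0=-1/2, Δ1=3, Δ2=3, Δ3=-1/2
row 1: diag=8, rhs=21; c'=1/4, d'=21/8
row 2: denom=6−2·1/4=11/2; d'=(0−2·21/8)/(11/2)=-21/22
row 3: denom=6−1·2/11=64/11; d'=(-21−1·-21/22)/(64/11)=-441/128
back: M3=-441/128
back: M2=-21/22−2/11·-441/128=-21/64
back: M1=21/8−1/4·-21/64=693/256
M: M0=0, M1=693/256, M2=-21/64, M3=-441/128, M4=0
seg 0: a=-3, c=M0/2=0, d=(M1−M0)/(6·2)=231/1024, b=Δ0−h0·(2M0+M1)/6=-359/256
seg 1: a=-4, c=M1/2=693/512, d=(M2−M1)/(6·2)=-259/1024, b=Δ1−h1·(2M1+M2)/6=167/128
seg 2: a=2, c=M2/2=-21/128, d=(M3−M2)/(6·1)=-133/256, b=Δ2−h2·(2M2+M3)/6=943/256
seg 3: a=5, c=M3/2=-441/256, d=(M4−M3)/(6·2)=147/512, b=Δ3−h3·(2M3+M4)/6=115/64
t_q=1 → seg 0, τ=1; S=-3+-359/256·τ+0·τ²+231/1024·τ³=-4277/1024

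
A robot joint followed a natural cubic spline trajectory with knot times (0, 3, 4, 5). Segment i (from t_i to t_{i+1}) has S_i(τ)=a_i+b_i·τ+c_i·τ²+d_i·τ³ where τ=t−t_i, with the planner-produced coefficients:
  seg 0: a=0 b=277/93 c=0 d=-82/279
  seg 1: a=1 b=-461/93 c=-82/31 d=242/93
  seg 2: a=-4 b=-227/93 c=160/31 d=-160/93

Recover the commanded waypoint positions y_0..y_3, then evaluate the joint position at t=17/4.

y_0 = S_0(0) = a_0 = 0
y_1 = S_1(0) = a_1 = 1
y_2 = S_2(0) = a_2 = -4
y_3 = S_2(1) = -3
t_q=17/4 is in segment 2 (τ=1/4); S_2(τ)=-535/124

y_0=0 y_1=1 y_2=-4 y_3=-3
S(17/4) = -535/124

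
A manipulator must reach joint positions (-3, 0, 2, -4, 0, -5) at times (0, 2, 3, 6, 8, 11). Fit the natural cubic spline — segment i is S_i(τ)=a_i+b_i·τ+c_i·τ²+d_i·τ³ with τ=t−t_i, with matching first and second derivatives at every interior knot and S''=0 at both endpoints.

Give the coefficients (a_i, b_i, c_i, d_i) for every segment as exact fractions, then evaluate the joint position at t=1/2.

  seg 0: a=-3 b=1057/993 c=0 d=865/7944
  seg 1: a=0 b=4709/1986 c=865/1324 d=-4069/3972
  seg 2: a=2 b=2401/3972 c=-801/331 d=18491/35748
  seg 3: a=-4 b=101/1986 c=8879/3972 d=-626/993
  seg 4: a=0 b=945/662 c=-6145/3972 d=6145/35748
S(1/2) = -51989/21184

Δ: Δ0=3/2, Δ1=2, Δ2=-2, Δ3=2, Δ4=-5/3
row 1: diag=6, rhs=3; c'=1/6, d'=1/2
row 2: denom=8−1·1/6=47/6; d'=(-24−1·1/2)/(47/6)=-147/47
row 3: denom=10−3·18/47=416/47; d'=(24−3·-147/47)/(416/47)=1569/416
row 4: denom=10−2·47/208=993/104; d'=(-22−2·1569/416)/(993/104)=-6145/1986
back: M4=-6145/1986
back: M3=1569/416−47/208·-6145/1986=8879/1986
back: M2=-147/47−18/47·8879/1986=-1602/331
back: M1=1/2−1/6·-1602/331=865/662
M: M0=0, M1=865/662, M2=-1602/331, M3=8879/1986, M4=-6145/1986, M5=0
seg 0: a=-3, c=M0/2=0, d=(M1−M0)/(6·2)=865/7944, b=Δ0−h0·(2M0+M1)/6=1057/993
seg 1: a=0, c=M1/2=865/1324, d=(M2−M1)/(6·1)=-4069/3972, b=Δ1−h1·(2M1+M2)/6=4709/1986
seg 2: a=2, c=M2/2=-801/331, d=(M3−M2)/(6·3)=18491/35748, b=Δ2−h2·(2M2+M3)/6=2401/3972
seg 3: a=-4, c=M3/2=8879/3972, d=(M4−M3)/(6·2)=-626/993, b=Δ3−h3·(2M3+M4)/6=101/1986
seg 4: a=0, c=M4/2=-6145/3972, d=(M5−M4)/(6·3)=6145/35748, b=Δ4−h4·(2M4+M5)/6=945/662
t_q=1/2 → seg 0, τ=1/2; S=-3+1057/993·τ+0·τ²+865/7944·τ³=-51989/21184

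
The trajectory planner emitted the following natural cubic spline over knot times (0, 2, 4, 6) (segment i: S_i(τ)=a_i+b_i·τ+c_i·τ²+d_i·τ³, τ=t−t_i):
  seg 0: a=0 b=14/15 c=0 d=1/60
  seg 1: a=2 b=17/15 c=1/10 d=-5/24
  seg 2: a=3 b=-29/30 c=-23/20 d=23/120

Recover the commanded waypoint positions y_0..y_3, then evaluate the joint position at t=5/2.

y_0=0 y_1=2 y_2=3 y_3=-2
S(5/2) = 821/320

y_0 = S_0(0) = a_0 = 0
y_1 = S_1(0) = a_1 = 2
y_2 = S_2(0) = a_2 = 3
y_3 = S_2(2) = -2
t_q=5/2 is in segment 1 (τ=1/2); S_1(τ)=821/320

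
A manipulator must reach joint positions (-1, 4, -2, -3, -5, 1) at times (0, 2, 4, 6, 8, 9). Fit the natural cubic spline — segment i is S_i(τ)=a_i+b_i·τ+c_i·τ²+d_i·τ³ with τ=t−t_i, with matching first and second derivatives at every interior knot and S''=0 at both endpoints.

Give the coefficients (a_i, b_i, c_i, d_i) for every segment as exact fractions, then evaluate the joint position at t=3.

Δ: Δ0=5/2, Δ1=-3, Δ2=-1/2, Δ3=-1, Δ4=6
row 1: diag=8, rhs=-33; c'=1/4, d'=-33/8
row 2: denom=8−2·1/4=15/2; d'=(15−2·-33/8)/(15/2)=31/10
row 3: denom=8−2·4/15=112/15; d'=(-3−2·31/10)/(112/15)=-69/56
row 4: denom=6−2·15/56=153/28; d'=(42−2·-69/56)/(153/28)=415/51
back: M4=415/51
back: M3=-69/56−15/56·415/51=-58/17
back: M2=31/10−4/15·-58/17=409/102
back: M1=-33/8−1/4·409/102=-523/102
M: M0=0, M1=-523/102, M2=409/102, M3=-58/17, M4=415/51, M5=0
seg 0: a=-1, c=M0/2=0, d=(M1−M0)/(6·2)=-523/1224, b=Δ0−h0·(2M0+M1)/6=644/153
seg 1: a=4, c=M1/2=-523/204, d=(M2−M1)/(6·2)=233/306, b=Δ1−h1·(2M1+M2)/6=-281/306
seg 2: a=-2, c=M2/2=409/204, d=(M3−M2)/(6·2)=-757/1224, b=Δ2−h2·(2M2+M3)/6=-623/306
seg 3: a=-3, c=M3/2=-29/17, d=(M4−M3)/(6·2)=589/612, b=Δ3−h3·(2M3+M4)/6=-220/153
seg 4: a=-5, c=M4/2=415/102, d=(M5−M4)/(6·1)=-415/306, b=Δ4−h4·(2M4+M5)/6=503/153
t_q=3 → seg 1, τ=1; S=4+-281/306·τ+-523/204·τ²+233/306·τ³=87/68

  seg 0: a=-1 b=644/153 c=0 d=-523/1224
  seg 1: a=4 b=-281/306 c=-523/204 d=233/306
  seg 2: a=-2 b=-623/306 c=409/204 d=-757/1224
  seg 3: a=-3 b=-220/153 c=-29/17 d=589/612
  seg 4: a=-5 b=503/153 c=415/102 d=-415/306
S(3) = 87/68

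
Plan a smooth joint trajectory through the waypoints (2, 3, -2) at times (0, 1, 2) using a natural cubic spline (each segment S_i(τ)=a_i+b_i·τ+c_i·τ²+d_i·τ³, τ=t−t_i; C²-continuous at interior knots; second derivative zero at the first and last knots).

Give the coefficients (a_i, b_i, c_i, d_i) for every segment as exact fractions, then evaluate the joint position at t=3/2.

  seg 0: a=2 b=5/2 c=0 d=-3/2
  seg 1: a=3 b=-2 c=-9/2 d=3/2
S(3/2) = 17/16

Δ: Δ0=1, Δ1=-5
row 1: diag=4, rhs=-36; c'=1/4, d'=-9
back: M1=-9
M: M0=0, M1=-9, M2=0
seg 0: a=2, c=M0/2=0, d=(M1−M0)/(6·1)=-3/2, b=Δ0−h0·(2M0+M1)/6=5/2
seg 1: a=3, c=M1/2=-9/2, d=(M2−M1)/(6·1)=3/2, b=Δ1−h1·(2M1+M2)/6=-2
t_q=3/2 → seg 1, τ=1/2; S=3+-2·τ+-9/2·τ²+3/2·τ³=17/16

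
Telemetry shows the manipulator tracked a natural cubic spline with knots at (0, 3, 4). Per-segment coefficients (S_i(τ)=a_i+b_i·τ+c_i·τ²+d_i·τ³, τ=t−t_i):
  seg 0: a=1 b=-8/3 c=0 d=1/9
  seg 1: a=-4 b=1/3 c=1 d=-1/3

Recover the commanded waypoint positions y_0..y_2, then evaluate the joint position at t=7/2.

y_0=1 y_1=-4 y_2=-3
S(7/2) = -29/8

y_0 = S_0(0) = a_0 = 1
y_1 = S_1(0) = a_1 = -4
y_2 = S_1(1) = -3
t_q=7/2 is in segment 1 (τ=1/2); S_1(τ)=-29/8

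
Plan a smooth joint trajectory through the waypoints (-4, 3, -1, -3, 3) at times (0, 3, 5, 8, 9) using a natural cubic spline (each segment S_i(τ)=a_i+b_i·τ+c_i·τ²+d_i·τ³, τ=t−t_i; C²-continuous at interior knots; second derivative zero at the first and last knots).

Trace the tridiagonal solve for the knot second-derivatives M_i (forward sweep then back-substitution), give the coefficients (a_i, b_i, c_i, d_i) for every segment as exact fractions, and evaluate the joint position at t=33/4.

  seg 0: a=-4 b=2449/678 c=0 d=-289/2034
  seg 1: a=3 b=-76/339 c=-289/226 d=265/1356
  seg 2: a=-1 b=-1015/339 c=-12/113 d=299/1017
  seg 3: a=-3 b=1460/339 c=287/113 d=-287/339
S(33/4) = -12857/7232

Δ: Δ0=7/3, Δ1=-2, Δ2=-2/3, Δ3=6
row 1: diag=10, rhs=-26; c'=1/5, d'=-13/5
row 2: denom=10−2·1/5=48/5; d'=(8−2·-13/5)/(48/5)=11/8
row 3: denom=8−3·5/16=113/16; d'=(40−3·11/8)/(113/16)=574/113
back: M3=574/113
back: M2=11/8−5/16·574/113=-24/113
back: M1=-13/5−1/5·-24/113=-289/113
M: M0=0, M1=-289/113, M2=-24/113, M3=574/113, M4=0
seg 0: a=-4, c=M0/2=0, d=(M1−M0)/(6·3)=-289/2034, b=Δ0−h0·(2M0+M1)/6=2449/678
seg 1: a=3, c=M1/2=-289/226, d=(M2−M1)/(6·2)=265/1356, b=Δ1−h1·(2M1+M2)/6=-76/339
seg 2: a=-1, c=M2/2=-12/113, d=(M3−M2)/(6·3)=299/1017, b=Δ2−h2·(2M2+M3)/6=-1015/339
seg 3: a=-3, c=M3/2=287/113, d=(M4−M3)/(6·1)=-287/339, b=Δ3−h3·(2M3+M4)/6=1460/339
t_q=33/4 → seg 3, τ=1/4; S=-3+1460/339·τ+287/113·τ²+-287/339·τ³=-12857/7232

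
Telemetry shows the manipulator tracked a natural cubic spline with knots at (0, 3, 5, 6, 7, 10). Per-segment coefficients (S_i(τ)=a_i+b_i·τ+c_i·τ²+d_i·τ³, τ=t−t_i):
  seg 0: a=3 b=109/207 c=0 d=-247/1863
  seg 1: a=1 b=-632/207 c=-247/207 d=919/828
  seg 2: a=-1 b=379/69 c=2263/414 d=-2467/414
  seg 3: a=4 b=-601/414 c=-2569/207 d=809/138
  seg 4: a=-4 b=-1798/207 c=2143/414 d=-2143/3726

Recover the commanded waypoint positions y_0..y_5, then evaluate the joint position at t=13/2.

y_0 = S_0(0) = a_0 = 3
y_1 = S_1(0) = a_1 = 1
y_2 = S_2(0) = a_2 = -1
y_3 = S_3(0) = a_3 = 4
y_4 = S_4(0) = a_4 = -4
y_5 = S_4(3) = 1
t_q=13/2 is in segment 3 (τ=1/2); S_3(τ)=2995/3312

y_0=3 y_1=1 y_2=-1 y_3=4 y_4=-4 y_5=1
S(13/2) = 2995/3312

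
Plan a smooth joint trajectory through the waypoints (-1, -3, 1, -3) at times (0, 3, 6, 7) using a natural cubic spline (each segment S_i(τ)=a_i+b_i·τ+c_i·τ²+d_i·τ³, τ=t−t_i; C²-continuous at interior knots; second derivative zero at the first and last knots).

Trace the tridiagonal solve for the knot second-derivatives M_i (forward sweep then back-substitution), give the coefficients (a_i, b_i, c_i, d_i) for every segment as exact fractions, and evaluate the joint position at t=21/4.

  seg 0: a=-1 b=-154/87 c=0 d=32/261
  seg 1: a=-3 b=134/87 c=32/29 d=-34/87
  seg 2: a=1 b=-208/87 c=-70/29 d=70/87
S(21/4) = 1485/928

Δ: Δ0=-2/3, Δ1=4/3, Δ2=-4
row 1: diag=12, rhs=12; c'=1/4, d'=1
row 2: denom=8−3·1/4=29/4; d'=(-32−3·1)/(29/4)=-140/29
back: M2=-140/29
back: M1=1−1/4·-140/29=64/29
M: M0=0, M1=64/29, M2=-140/29, M3=0
seg 0: a=-1, c=M0/2=0, d=(M1−M0)/(6·3)=32/261, b=Δ0−h0·(2M0+M1)/6=-154/87
seg 1: a=-3, c=M1/2=32/29, d=(M2−M1)/(6·3)=-34/87, b=Δ1−h1·(2M1+M2)/6=134/87
seg 2: a=1, c=M2/2=-70/29, d=(M3−M2)/(6·1)=70/87, b=Δ2−h2·(2M2+M3)/6=-208/87
t_q=21/4 → seg 1, τ=9/4; S=-3+134/87·τ+32/29·τ²+-34/87·τ³=1485/928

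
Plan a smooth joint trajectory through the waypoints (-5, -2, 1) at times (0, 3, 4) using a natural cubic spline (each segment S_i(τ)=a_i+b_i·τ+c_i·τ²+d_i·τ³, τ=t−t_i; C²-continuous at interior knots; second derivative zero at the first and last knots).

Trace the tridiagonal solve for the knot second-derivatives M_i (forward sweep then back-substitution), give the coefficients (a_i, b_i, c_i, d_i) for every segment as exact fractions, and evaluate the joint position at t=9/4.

  seg 0: a=-5 b=1/4 c=0 d=1/12
  seg 1: a=-2 b=5/2 c=3/4 d=-1/4
S(9/4) = -893/256

Δ: Δ0=1, Δ1=3
row 1: diag=8, rhs=12; c'=1/8, d'=3/2
back: M1=3/2
M: M0=0, M1=3/2, M2=0
seg 0: a=-5, c=M0/2=0, d=(M1−M0)/(6·3)=1/12, b=Δ0−h0·(2M0+M1)/6=1/4
seg 1: a=-2, c=M1/2=3/4, d=(M2−M1)/(6·1)=-1/4, b=Δ1−h1·(2M1+M2)/6=5/2
t_q=9/4 → seg 0, τ=9/4; S=-5+1/4·τ+0·τ²+1/12·τ³=-893/256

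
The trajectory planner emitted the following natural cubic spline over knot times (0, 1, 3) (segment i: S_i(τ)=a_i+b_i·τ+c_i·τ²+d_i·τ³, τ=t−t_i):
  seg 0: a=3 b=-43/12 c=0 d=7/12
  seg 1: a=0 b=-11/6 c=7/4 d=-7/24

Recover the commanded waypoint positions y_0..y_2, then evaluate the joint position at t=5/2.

y_0 = S_0(0) = a_0 = 3
y_1 = S_1(0) = a_1 = 0
y_2 = S_1(2) = 1
t_q=5/2 is in segment 1 (τ=3/2); S_1(τ)=13/64

y_0=3 y_1=0 y_2=1
S(5/2) = 13/64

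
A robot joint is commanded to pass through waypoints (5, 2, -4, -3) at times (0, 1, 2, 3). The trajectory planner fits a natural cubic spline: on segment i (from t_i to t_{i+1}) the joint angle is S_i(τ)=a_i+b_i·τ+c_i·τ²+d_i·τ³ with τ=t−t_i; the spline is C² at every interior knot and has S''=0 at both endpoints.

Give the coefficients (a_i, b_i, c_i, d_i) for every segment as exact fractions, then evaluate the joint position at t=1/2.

Δ: Δ0=-3, Δ1=-6, Δ2=1
row 1: diag=4, rhs=-18; c'=1/4, d'=-9/2
row 2: denom=4−1·1/4=15/4; d'=(42−1·-9/2)/(15/4)=62/5
back: M2=62/5
back: M1=-9/2−1/4·62/5=-38/5
M: M0=0, M1=-38/5, M2=62/5, M3=0
seg 0: a=5, c=M0/2=0, d=(M1−M0)/(6·1)=-19/15, b=Δ0−h0·(2M0+M1)/6=-26/15
seg 1: a=2, c=M1/2=-19/5, d=(M2−M1)/(6·1)=10/3, b=Δ1−h1·(2M1+M2)/6=-83/15
seg 2: a=-4, c=M2/2=31/5, d=(M3−M2)/(6·1)=-31/15, b=Δ2−h2·(2M2+M3)/6=-47/15
t_q=1/2 → seg 0, τ=1/2; S=5+-26/15·τ+0·τ²+-19/15·τ³=159/40

  seg 0: a=5 b=-26/15 c=0 d=-19/15
  seg 1: a=2 b=-83/15 c=-19/5 d=10/3
  seg 2: a=-4 b=-47/15 c=31/5 d=-31/15
S(1/2) = 159/40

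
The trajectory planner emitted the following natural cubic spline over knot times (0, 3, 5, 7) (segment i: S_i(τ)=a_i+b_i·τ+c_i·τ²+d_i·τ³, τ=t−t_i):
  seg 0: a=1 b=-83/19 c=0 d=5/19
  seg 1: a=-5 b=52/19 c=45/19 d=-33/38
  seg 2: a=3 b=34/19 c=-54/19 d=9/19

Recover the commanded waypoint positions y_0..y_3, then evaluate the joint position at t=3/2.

y_0=1 y_1=-5 y_2=3 y_3=-1
S(3/2) = -709/152

y_0 = S_0(0) = a_0 = 1
y_1 = S_1(0) = a_1 = -5
y_2 = S_2(0) = a_2 = 3
y_3 = S_2(2) = -1
t_q=3/2 is in segment 0 (τ=3/2); S_0(τ)=-709/152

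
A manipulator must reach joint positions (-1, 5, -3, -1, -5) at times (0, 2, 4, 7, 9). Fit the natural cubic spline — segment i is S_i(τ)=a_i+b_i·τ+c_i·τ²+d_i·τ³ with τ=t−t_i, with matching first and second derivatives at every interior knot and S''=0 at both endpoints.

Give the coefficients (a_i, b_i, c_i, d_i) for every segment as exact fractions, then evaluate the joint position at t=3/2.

  seg 0: a=-1 b=5335/1032 c=0 d=-2239/4128
  seg 1: a=5 b=-691/516 c=-2239/688 d=3971/4128
  seg 2: a=-3 b=-2903/1032 c=433/172 d=-467/1032
  seg 3: a=-1 b=19/258 c=-535/344 d=535/2064
S(3/2) = 54201/11008

Δ: Δ0=3, Δ1=-4, Δ2=2/3, Δ3=-2
row 1: diag=8, rhs=-42; c'=1/4, d'=-21/4
row 2: denom=10−2·1/4=19/2; d'=(28−2·-21/4)/(19/2)=77/19
row 3: denom=10−3·6/19=172/19; d'=(-16−3·77/19)/(172/19)=-535/172
back: M3=-535/172
back: M2=77/19−6/19·-535/172=433/86
back: M1=-21/4−1/4·433/86=-2239/344
M: M0=0, M1=-2239/344, M2=433/86, M3=-535/172, M4=0
seg 0: a=-1, c=M0/2=0, d=(M1−M0)/(6·2)=-2239/4128, b=Δ0−h0·(2M0+M1)/6=5335/1032
seg 1: a=5, c=M1/2=-2239/688, d=(M2−M1)/(6·2)=3971/4128, b=Δ1−h1·(2M1+M2)/6=-691/516
seg 2: a=-3, c=M2/2=433/172, d=(M3−M2)/(6·3)=-467/1032, b=Δ2−h2·(2M2+M3)/6=-2903/1032
seg 3: a=-1, c=M3/2=-535/344, d=(M4−M3)/(6·2)=535/2064, b=Δ3−h3·(2M3+M4)/6=19/258
t_q=3/2 → seg 0, τ=3/2; S=-1+5335/1032·τ+0·τ²+-2239/4128·τ³=54201/11008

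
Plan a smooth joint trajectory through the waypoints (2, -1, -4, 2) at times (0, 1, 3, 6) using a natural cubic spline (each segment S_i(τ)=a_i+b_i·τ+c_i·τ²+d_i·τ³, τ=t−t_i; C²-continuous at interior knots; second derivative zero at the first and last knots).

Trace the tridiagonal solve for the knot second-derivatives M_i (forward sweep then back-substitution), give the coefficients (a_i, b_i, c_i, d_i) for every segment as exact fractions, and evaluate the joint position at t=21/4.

Δ: Δ0=-3, Δ1=-3/2, Δ2=2
row 1: diag=6, rhs=9; c'=1/3, d'=3/2
row 2: denom=10−2·1/3=28/3; d'=(21−2·3/2)/(28/3)=27/14
back: M2=27/14
back: M1=3/2−1/3·27/14=6/7
M: M0=0, M1=6/7, M2=27/14, M3=0
seg 0: a=2, c=M0/2=0, d=(M1−M0)/(6·1)=1/7, b=Δ0−h0·(2M0+M1)/6=-22/7
seg 1: a=-1, c=M1/2=3/7, d=(M2−M1)/(6·2)=5/56, b=Δ1−h1·(2M1+M2)/6=-19/7
seg 2: a=-4, c=M2/2=27/28, d=(M3−M2)/(6·3)=-3/28, b=Δ2−h2·(2M2+M3)/6=1/14
t_q=21/4 → seg 2, τ=9/4; S=-4+1/14·τ+27/28·τ²+-3/28·τ³=-319/1792

  seg 0: a=2 b=-22/7 c=0 d=1/7
  seg 1: a=-1 b=-19/7 c=3/7 d=5/56
  seg 2: a=-4 b=1/14 c=27/28 d=-3/28
S(21/4) = -319/1792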